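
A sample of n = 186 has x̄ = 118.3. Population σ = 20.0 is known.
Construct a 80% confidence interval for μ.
(116.42, 120.18)

z-interval (σ known):
z* = 1.282 for 80% confidence

Margin of error = z* · σ/√n = 1.282 · 20.0/√186 = 1.88

CI: (118.3 - 1.88, 118.3 + 1.88) = (116.42, 120.18)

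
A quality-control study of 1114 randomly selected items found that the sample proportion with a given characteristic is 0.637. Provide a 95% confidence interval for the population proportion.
(0.609, 0.665)

Proportion CI:
SE = √(p̂(1-p̂)/n) = √(0.637 · 0.363 / 1114) = 0.01441

z* = 1.960
Margin = z* · SE = 1.960 · 0.01441 = 0.0282

CI: 0.637 ± 0.0282 = (0.609, 0.665)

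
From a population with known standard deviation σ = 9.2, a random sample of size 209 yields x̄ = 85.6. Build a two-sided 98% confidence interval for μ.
(84.12, 87.08)

z-interval (σ known):
z* = 2.326 for 98% confidence

Margin of error = z* · σ/√n = 2.326 · 9.2/√209 = 1.48

CI: (85.6 - 1.48, 85.6 + 1.48) = (84.12, 87.08)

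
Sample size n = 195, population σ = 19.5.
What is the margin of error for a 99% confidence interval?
Margin of error = 3.60

Margin of error = z* · σ/√n
= 2.576 · 19.5/√195
= 2.576 · 19.5/13.9642
= 3.60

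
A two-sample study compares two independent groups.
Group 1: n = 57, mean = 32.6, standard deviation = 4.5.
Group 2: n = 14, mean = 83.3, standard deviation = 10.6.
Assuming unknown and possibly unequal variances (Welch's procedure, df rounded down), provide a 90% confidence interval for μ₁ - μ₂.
(-55.80, -45.60)

Difference: x̄₁ - x̄₂ = -50.70
SE = √(s₁²/n₁ + s₂²/n₂) = √(4.5²/57 + 10.6²/14) = 2.8950
df = 14.17 → 14 (Welch–Satterthwaite, rounded down)
t* = 1.761

CI: -50.70 ± 1.761 · 2.8950 = -50.70 ± 5.10 = (-55.80, -45.60)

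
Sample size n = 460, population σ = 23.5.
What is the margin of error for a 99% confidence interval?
Margin of error = 2.82

Margin of error = z* · σ/√n
= 2.576 · 23.5/√460
= 2.576 · 23.5/21.4476
= 2.82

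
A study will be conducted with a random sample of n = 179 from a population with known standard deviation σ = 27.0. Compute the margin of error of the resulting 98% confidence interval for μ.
Margin of error = 4.69

Margin of error = z* · σ/√n
= 2.326 · 27.0/√179
= 2.326 · 27.0/13.3791
= 4.69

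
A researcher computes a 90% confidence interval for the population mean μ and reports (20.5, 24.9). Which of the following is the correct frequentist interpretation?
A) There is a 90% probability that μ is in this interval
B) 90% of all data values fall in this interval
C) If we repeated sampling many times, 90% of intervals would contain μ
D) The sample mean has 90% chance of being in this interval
C

A) Wrong — μ is fixed; the randomness lives in the interval, not in μ.
B) Wrong — a CI is about the parameter μ, not individual data values.
C) Correct — this is the frequentist long-run coverage interpretation.
D) Wrong — x̄ is observed and sits in the interval by construction.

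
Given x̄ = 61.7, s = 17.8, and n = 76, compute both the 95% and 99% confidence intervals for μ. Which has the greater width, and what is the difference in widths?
99% CI is wider by 2.66

df = 75
95% CI: t* = 1.992, (57.63, 65.77), width = 2 · t* · s/√n = 8.13
99% CI: t* = 2.643, (56.30, 67.10), width = 2 · t* · s/√n = 10.79

The 99% CI is wider by 10.79 - 8.13 = 2.66.
Higher confidence requires a wider interval.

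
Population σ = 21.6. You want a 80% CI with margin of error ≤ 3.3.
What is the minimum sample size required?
n ≥ 71

For margin E ≤ 3.3:
n ≥ (z* · σ / E)²
n ≥ (1.282 · 21.6 / 3.3)²
n ≥ 70.41

Minimum n = 71 (rounding up)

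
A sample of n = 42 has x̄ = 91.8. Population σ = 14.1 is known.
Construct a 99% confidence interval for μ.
(86.20, 97.40)

z-interval (σ known):
z* = 2.576 for 99% confidence

Margin of error = z* · σ/√n = 2.576 · 14.1/√42 = 5.60

CI: (91.8 - 5.60, 91.8 + 5.60) = (86.20, 97.40)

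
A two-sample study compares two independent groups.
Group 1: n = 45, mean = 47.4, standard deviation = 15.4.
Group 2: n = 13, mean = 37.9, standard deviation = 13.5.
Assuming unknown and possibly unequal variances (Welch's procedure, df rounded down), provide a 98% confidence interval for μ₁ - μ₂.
(-1.56, 20.56)

Difference: x̄₁ - x̄₂ = 9.50
SE = √(s₁²/n₁ + s₂²/n₂) = √(15.4²/45 + 13.5²/13) = 4.3920
df = 21.88 → 21 (Welch–Satterthwaite, rounded down)
t* = 2.518

CI: 9.50 ± 2.518 · 4.3920 = 9.50 ± 11.06 = (-1.56, 20.56)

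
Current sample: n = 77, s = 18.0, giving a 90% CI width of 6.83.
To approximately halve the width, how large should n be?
n ≈ 308

CI width ∝ 1/√n
To reduce width by factor 2, need √n to grow by 2 → need 2² = 4 times as many samples.

Current: n = 77, width = 6.83
New: n = 308, width ≈ 3.38

Width reduced by factor of 6.83/3.38 = 2.02.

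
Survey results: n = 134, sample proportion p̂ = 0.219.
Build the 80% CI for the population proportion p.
(0.173, 0.265)

Proportion CI:
SE = √(p̂(1-p̂)/n) = √(0.219 · 0.781 / 134) = 0.03573

z* = 1.282
Margin = z* · SE = 1.282 · 0.03573 = 0.0458

CI: 0.219 ± 0.0458 = (0.173, 0.265)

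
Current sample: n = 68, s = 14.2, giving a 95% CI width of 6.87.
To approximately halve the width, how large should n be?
n ≈ 272

CI width ∝ 1/√n
To reduce width by factor 2, need √n to grow by 2 → need 2² = 4 times as many samples.

Current: n = 68, width = 6.87
New: n = 272, width ≈ 3.39

Width reduced by factor of 6.87/3.39 = 2.03.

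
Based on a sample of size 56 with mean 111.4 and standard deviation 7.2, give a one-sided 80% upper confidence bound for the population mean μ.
μ ≤ 112.22

Upper bound (one-sided):
t* = 0.848 (one-sided for 80%)
Upper bound = x̄ + t* · s/√n = 111.4 + 0.848 · 7.2/√56 = 112.22

We are 80% confident that μ ≤ 112.22.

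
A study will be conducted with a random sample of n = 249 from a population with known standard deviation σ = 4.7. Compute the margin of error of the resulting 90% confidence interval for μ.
Margin of error = 0.49

Margin of error = z* · σ/√n
= 1.645 · 4.7/√249
= 1.645 · 4.7/15.7797
= 0.49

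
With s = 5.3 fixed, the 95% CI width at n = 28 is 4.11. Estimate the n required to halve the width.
n ≈ 112

CI width ∝ 1/√n
To reduce width by factor 2, need √n to grow by 2 → need 2² = 4 times as many samples.

Current: n = 28, width = 4.11
New: n = 112, width ≈ 1.99

Width reduced by factor of 4.11/1.99 = 2.07.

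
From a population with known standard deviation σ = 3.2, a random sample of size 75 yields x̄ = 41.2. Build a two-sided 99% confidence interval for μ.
(40.25, 42.15)

z-interval (σ known):
z* = 2.576 for 99% confidence

Margin of error = z* · σ/√n = 2.576 · 3.2/√75 = 0.95

CI: (41.2 - 0.95, 41.2 + 0.95) = (40.25, 42.15)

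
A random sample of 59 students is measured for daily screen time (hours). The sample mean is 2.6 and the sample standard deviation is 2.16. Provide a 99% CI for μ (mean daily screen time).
(1.85, 3.35)

t-interval (σ unknown):
df = n - 1 = 58
t* = 2.663 for 99% confidence

Margin of error = t* · s/√n = 2.663 · 2.16/√59 = 0.75

CI: (1.85, 3.35)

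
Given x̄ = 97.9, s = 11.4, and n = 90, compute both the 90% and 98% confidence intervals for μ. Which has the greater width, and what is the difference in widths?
98% CI is wider by 1.70

df = 89
90% CI: t* = 1.662, (95.90, 99.90), width = 2 · t* · s/√n = 3.99
98% CI: t* = 2.369, (95.05, 100.75), width = 2 · t* · s/√n = 5.69

The 98% CI is wider by 5.69 - 3.99 = 1.70.
Higher confidence requires a wider interval.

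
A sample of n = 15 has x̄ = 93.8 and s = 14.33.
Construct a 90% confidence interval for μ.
(87.28, 100.32)

t-interval (σ unknown):
df = n - 1 = 14
t* = 1.761 for 90% confidence

Margin of error = t* · s/√n = 1.761 · 14.33/√15 = 6.52

CI: (87.28, 100.32)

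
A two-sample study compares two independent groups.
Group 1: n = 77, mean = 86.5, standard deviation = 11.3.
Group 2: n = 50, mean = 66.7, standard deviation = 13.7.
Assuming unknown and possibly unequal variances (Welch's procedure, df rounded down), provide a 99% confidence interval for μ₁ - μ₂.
(13.68, 25.92)

Difference: x̄₁ - x̄₂ = 19.80
SE = √(s₁²/n₁ + s₂²/n₂) = √(11.3²/77 + 13.7²/50) = 2.3264
df = 90.47 → 90 (Welch–Satterthwaite, rounded down)
t* = 2.632

CI: 19.80 ± 2.632 · 2.3264 = 19.80 ± 6.12 = (13.68, 25.92)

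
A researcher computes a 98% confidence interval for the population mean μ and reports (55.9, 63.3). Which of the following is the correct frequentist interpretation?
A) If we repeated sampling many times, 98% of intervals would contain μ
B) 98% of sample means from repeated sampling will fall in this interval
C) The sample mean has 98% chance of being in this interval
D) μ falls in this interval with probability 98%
A

A) Correct — this is the frequentist long-run coverage interpretation.
B) Wrong — coverage applies to intervals containing μ, not to future x̄ values.
C) Wrong — x̄ is observed and sits in the interval by construction.
D) Wrong — μ is fixed; the randomness lives in the interval, not in μ.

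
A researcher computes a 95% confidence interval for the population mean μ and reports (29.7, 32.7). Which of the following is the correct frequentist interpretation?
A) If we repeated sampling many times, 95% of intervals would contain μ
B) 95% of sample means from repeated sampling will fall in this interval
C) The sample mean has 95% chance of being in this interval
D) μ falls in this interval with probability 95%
A

A) Correct — this is the frequentist long-run coverage interpretation.
B) Wrong — coverage applies to intervals containing μ, not to future x̄ values.
C) Wrong — x̄ is observed and sits in the interval by construction.
D) Wrong — μ is fixed; the randomness lives in the interval, not in μ.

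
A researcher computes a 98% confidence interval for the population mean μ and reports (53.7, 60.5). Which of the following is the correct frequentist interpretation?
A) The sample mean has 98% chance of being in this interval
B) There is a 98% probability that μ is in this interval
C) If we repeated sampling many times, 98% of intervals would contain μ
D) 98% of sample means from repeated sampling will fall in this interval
C

A) Wrong — x̄ is observed and sits in the interval by construction.
B) Wrong — μ is fixed; the randomness lives in the interval, not in μ.
C) Correct — this is the frequentist long-run coverage interpretation.
D) Wrong — coverage applies to intervals containing μ, not to future x̄ values.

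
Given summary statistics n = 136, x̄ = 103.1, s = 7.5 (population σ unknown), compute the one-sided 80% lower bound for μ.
μ ≥ 102.56

Lower bound (one-sided):
t* = 0.844 (one-sided for 80%)
Lower bound = x̄ - t* · s/√n = 103.1 - 0.844 · 7.5/√136 = 102.56

We are 80% confident that μ ≥ 102.56.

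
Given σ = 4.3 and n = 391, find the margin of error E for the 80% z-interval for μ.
Margin of error = 0.28

Margin of error = z* · σ/√n
= 1.282 · 4.3/√391
= 1.282 · 4.3/19.7737
= 0.28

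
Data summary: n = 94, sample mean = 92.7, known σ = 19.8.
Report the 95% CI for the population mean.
(88.70, 96.70)

z-interval (σ known):
z* = 1.960 for 95% confidence

Margin of error = z* · σ/√n = 1.960 · 19.8/√94 = 4.00

CI: (92.7 - 4.00, 92.7 + 4.00) = (88.70, 96.70)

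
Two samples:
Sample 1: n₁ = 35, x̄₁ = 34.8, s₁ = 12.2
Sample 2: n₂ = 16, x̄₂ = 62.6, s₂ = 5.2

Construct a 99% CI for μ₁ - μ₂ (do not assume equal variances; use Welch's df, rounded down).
(-34.34, -21.26)

Difference: x̄₁ - x̄₂ = -27.80
SE = √(s₁²/n₁ + s₂²/n₂) = √(12.2²/35 + 5.2²/16) = 2.4377
df = 48.89 → 48 (Welch–Satterthwaite, rounded down)
t* = 2.682

CI: -27.80 ± 2.682 · 2.4377 = -27.80 ± 6.54 = (-34.34, -21.26)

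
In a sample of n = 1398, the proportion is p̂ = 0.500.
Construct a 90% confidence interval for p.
(0.478, 0.522)

Proportion CI:
SE = √(p̂(1-p̂)/n) = √(0.500 · 0.500 / 1398) = 0.01337

z* = 1.645
Margin = z* · SE = 1.645 · 0.01337 = 0.0220

CI: 0.500 ± 0.0220 = (0.478, 0.522)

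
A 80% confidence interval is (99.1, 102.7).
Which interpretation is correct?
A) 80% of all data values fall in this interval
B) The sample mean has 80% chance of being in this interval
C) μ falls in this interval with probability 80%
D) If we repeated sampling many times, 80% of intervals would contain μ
D

A) Wrong — a CI is about the parameter μ, not individual data values.
B) Wrong — x̄ is observed and sits in the interval by construction.
C) Wrong — μ is fixed; the randomness lives in the interval, not in μ.
D) Correct — this is the frequentist long-run coverage interpretation.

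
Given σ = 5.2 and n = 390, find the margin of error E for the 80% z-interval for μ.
Margin of error = 0.34

Margin of error = z* · σ/√n
= 1.282 · 5.2/√390
= 1.282 · 5.2/19.7484
= 0.34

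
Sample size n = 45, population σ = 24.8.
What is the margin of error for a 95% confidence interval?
Margin of error = 7.25

Margin of error = z* · σ/√n
= 1.960 · 24.8/√45
= 1.960 · 24.8/6.7082
= 7.25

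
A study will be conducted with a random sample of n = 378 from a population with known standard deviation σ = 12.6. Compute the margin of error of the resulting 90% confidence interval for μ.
Margin of error = 1.07

Margin of error = z* · σ/√n
= 1.645 · 12.6/√378
= 1.645 · 12.6/19.4422
= 1.07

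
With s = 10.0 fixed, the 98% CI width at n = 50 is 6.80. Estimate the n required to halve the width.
n ≈ 200

CI width ∝ 1/√n
To reduce width by factor 2, need √n to grow by 2 → need 2² = 4 times as many samples.

Current: n = 50, width = 6.80
New: n = 200, width ≈ 3.32

Width reduced by factor of 6.80/3.32 = 2.05.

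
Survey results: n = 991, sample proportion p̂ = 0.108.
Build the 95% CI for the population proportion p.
(0.089, 0.127)

Proportion CI:
SE = √(p̂(1-p̂)/n) = √(0.108 · 0.892 / 991) = 0.00986

z* = 1.960
Margin = z* · SE = 1.960 · 0.00986 = 0.0193

CI: 0.108 ± 0.0193 = (0.089, 0.127)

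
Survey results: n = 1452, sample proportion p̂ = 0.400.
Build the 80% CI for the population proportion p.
(0.384, 0.416)

Proportion CI:
SE = √(p̂(1-p̂)/n) = √(0.400 · 0.600 / 1452) = 0.01286

z* = 1.282
Margin = z* · SE = 1.282 · 0.01286 = 0.0165

CI: 0.400 ± 0.0165 = (0.384, 0.416)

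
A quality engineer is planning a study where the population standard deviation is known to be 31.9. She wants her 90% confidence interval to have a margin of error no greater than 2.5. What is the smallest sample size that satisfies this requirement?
n ≥ 441

For margin E ≤ 2.5:
n ≥ (z* · σ / E)²
n ≥ (1.645 · 31.9 / 2.5)²
n ≥ 440.59

Minimum n = 441 (rounding up)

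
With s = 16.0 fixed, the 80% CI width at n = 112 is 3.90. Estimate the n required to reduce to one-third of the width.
n ≈ 1008

CI width ∝ 1/√n
To reduce width by factor 3, need √n to grow by 3 → need 3² = 9 times as many samples.

Current: n = 112, width = 3.90
New: n = 1008, width ≈ 1.29

Width reduced by factor of 3.90/1.29 = 3.02.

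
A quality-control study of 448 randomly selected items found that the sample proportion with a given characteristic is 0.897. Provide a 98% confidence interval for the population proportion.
(0.864, 0.930)

Proportion CI:
SE = √(p̂(1-p̂)/n) = √(0.897 · 0.103 / 448) = 0.01436

z* = 2.326
Margin = z* · SE = 2.326 · 0.01436 = 0.0334

CI: 0.897 ± 0.0334 = (0.864, 0.930)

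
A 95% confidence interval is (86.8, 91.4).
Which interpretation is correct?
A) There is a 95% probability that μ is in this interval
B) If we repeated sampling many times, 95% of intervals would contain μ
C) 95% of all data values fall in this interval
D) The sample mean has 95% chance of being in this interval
B

A) Wrong — μ is fixed; the randomness lives in the interval, not in μ.
B) Correct — this is the frequentist long-run coverage interpretation.
C) Wrong — a CI is about the parameter μ, not individual data values.
D) Wrong — x̄ is observed and sits in the interval by construction.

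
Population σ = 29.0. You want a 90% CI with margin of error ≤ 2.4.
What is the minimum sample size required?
n ≥ 396

For margin E ≤ 2.4:
n ≥ (z* · σ / E)²
n ≥ (1.645 · 29.0 / 2.4)²
n ≥ 395.10

Minimum n = 396 (rounding up)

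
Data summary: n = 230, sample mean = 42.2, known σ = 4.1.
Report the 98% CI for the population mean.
(41.57, 42.83)

z-interval (σ known):
z* = 2.326 for 98% confidence

Margin of error = z* · σ/√n = 2.326 · 4.1/√230 = 0.63

CI: (42.2 - 0.63, 42.2 + 0.63) = (41.57, 42.83)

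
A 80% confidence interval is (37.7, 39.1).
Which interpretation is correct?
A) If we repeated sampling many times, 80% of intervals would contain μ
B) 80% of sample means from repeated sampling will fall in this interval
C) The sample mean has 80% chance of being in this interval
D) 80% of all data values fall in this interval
A

A) Correct — this is the frequentist long-run coverage interpretation.
B) Wrong — coverage applies to intervals containing μ, not to future x̄ values.
C) Wrong — x̄ is observed and sits in the interval by construction.
D) Wrong — a CI is about the parameter μ, not individual data values.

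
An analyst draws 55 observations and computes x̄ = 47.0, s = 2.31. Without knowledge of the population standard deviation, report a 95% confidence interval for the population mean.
(46.38, 47.62)

t-interval (σ unknown):
df = n - 1 = 54
t* = 2.005 for 95% confidence

Margin of error = t* · s/√n = 2.005 · 2.31/√55 = 0.62

CI: (46.38, 47.62)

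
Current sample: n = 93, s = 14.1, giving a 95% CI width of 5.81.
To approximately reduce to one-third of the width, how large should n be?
n ≈ 837

CI width ∝ 1/√n
To reduce width by factor 3, need √n to grow by 3 → need 3² = 9 times as many samples.

Current: n = 93, width = 5.81
New: n = 837, width ≈ 1.91

Width reduced by factor of 5.81/1.91 = 3.04.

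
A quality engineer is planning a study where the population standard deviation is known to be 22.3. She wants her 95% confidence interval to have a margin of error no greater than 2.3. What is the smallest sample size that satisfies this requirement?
n ≥ 362

For margin E ≤ 2.3:
n ≥ (z* · σ / E)²
n ≥ (1.960 · 22.3 / 2.3)²
n ≥ 361.13

Minimum n = 362 (rounding up)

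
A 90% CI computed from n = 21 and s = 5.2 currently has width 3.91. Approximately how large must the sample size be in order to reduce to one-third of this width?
n ≈ 189

CI width ∝ 1/√n
To reduce width by factor 3, need √n to grow by 3 → need 3² = 9 times as many samples.

Current: n = 21, width = 3.91
New: n = 189, width ≈ 1.25

Width reduced by factor of 3.91/1.25 = 3.13.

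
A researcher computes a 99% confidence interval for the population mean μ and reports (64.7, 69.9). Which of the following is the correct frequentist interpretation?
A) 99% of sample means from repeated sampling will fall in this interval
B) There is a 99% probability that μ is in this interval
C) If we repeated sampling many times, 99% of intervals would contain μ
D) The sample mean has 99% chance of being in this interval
C

A) Wrong — coverage applies to intervals containing μ, not to future x̄ values.
B) Wrong — μ is fixed; the randomness lives in the interval, not in μ.
C) Correct — this is the frequentist long-run coverage interpretation.
D) Wrong — x̄ is observed and sits in the interval by construction.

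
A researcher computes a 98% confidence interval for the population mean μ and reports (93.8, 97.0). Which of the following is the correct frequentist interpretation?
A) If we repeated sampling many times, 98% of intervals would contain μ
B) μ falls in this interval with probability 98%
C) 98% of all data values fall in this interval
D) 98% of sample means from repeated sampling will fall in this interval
A

A) Correct — this is the frequentist long-run coverage interpretation.
B) Wrong — μ is fixed; the randomness lives in the interval, not in μ.
C) Wrong — a CI is about the parameter μ, not individual data values.
D) Wrong — coverage applies to intervals containing μ, not to future x̄ values.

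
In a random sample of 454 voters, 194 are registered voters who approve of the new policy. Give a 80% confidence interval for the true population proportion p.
(0.398, 0.457)

Proportion CI:
p̂ = 194/454 = 0.42731
SE = √(p̂(1-p̂)/n) = √(0.42731 · 0.57269 / 454) = 0.02322

z* = 1.282
Margin = z* · SE = 1.282 · 0.02322 = 0.0298

CI: 0.42731 ± 0.0298 = (0.398, 0.457)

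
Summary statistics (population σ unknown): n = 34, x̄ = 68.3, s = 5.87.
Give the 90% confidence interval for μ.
(66.60, 70.00)

t-interval (σ unknown):
df = n - 1 = 33
t* = 1.692 for 90% confidence

Margin of error = t* · s/√n = 1.692 · 5.87/√34 = 1.70

CI: (66.60, 70.00)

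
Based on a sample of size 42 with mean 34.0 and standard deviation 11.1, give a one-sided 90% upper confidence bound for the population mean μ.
μ ≤ 36.23

Upper bound (one-sided):
t* = 1.303 (one-sided for 90%)
Upper bound = x̄ + t* · s/√n = 34.0 + 1.303 · 11.1/√42 = 36.23

We are 90% confident that μ ≤ 36.23.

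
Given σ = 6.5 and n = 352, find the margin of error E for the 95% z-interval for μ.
Margin of error = 0.68

Margin of error = z* · σ/√n
= 1.960 · 6.5/√352
= 1.960 · 6.5/18.7617
= 0.68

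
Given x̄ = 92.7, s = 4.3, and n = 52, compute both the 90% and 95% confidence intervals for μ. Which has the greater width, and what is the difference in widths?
95% CI is wider by 0.39

df = 51
90% CI: t* = 1.675, (91.70, 93.70), width = 2 · t* · s/√n = 2.00
95% CI: t* = 2.008, (91.50, 93.90), width = 2 · t* · s/√n = 2.39

The 95% CI is wider by 2.39 - 2.00 = 0.39.
Higher confidence requires a wider interval.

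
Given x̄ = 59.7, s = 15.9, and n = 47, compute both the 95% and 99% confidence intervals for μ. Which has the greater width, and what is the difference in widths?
99% CI is wider by 3.12

df = 46
95% CI: t* = 2.013, (55.03, 64.37), width = 2 · t* · s/√n = 9.34
99% CI: t* = 2.687, (53.47, 65.93), width = 2 · t* · s/√n = 12.46

The 99% CI is wider by 12.46 - 9.34 = 3.12.
Higher confidence requires a wider interval.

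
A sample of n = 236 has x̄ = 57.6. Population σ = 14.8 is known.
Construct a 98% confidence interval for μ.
(55.36, 59.84)

z-interval (σ known):
z* = 2.326 for 98% confidence

Margin of error = z* · σ/√n = 2.326 · 14.8/√236 = 2.24

CI: (57.6 - 2.24, 57.6 + 2.24) = (55.36, 59.84)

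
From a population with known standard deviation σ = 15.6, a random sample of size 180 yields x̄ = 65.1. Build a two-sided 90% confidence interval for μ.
(63.19, 67.01)

z-interval (σ known):
z* = 1.645 for 90% confidence

Margin of error = z* · σ/√n = 1.645 · 15.6/√180 = 1.91

CI: (65.1 - 1.91, 65.1 + 1.91) = (63.19, 67.01)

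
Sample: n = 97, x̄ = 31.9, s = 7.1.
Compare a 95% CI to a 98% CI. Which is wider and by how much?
98% CI is wider by 0.55

df = 96
95% CI: t* = 1.985, (30.47, 33.33), width = 2 · t* · s/√n = 2.86
98% CI: t* = 2.366, (30.19, 33.61), width = 2 · t* · s/√n = 3.41

The 98% CI is wider by 3.41 - 2.86 = 0.55.
Higher confidence requires a wider interval.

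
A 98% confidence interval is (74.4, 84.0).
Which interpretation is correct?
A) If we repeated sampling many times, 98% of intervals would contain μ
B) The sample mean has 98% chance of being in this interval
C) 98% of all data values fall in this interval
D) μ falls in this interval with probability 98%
A

A) Correct — this is the frequentist long-run coverage interpretation.
B) Wrong — x̄ is observed and sits in the interval by construction.
C) Wrong — a CI is about the parameter μ, not individual data values.
D) Wrong — μ is fixed; the randomness lives in the interval, not in μ.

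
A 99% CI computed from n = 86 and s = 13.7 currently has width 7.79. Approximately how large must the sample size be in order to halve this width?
n ≈ 344

CI width ∝ 1/√n
To reduce width by factor 2, need √n to grow by 2 → need 2² = 4 times as many samples.

Current: n = 86, width = 7.79
New: n = 344, width ≈ 3.83

Width reduced by factor of 7.79/3.83 = 2.03.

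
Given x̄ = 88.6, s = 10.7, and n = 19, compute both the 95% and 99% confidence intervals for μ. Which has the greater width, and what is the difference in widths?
99% CI is wider by 3.82

df = 18
95% CI: t* = 2.101, (83.44, 93.76), width = 2 · t* · s/√n = 10.31
99% CI: t* = 2.878, (81.54, 95.66), width = 2 · t* · s/√n = 14.13

The 99% CI is wider by 14.13 - 10.31 = 3.82.
Higher confidence requires a wider interval.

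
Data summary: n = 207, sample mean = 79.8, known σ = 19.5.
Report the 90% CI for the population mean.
(77.57, 82.03)

z-interval (σ known):
z* = 1.645 for 90% confidence

Margin of error = z* · σ/√n = 1.645 · 19.5/√207 = 2.23

CI: (79.8 - 2.23, 79.8 + 2.23) = (77.57, 82.03)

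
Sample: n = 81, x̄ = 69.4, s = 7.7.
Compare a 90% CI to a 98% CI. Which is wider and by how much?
98% CI is wider by 1.21

df = 80
90% CI: t* = 1.664, (67.98, 70.82), width = 2 · t* · s/√n = 2.85
98% CI: t* = 2.374, (67.37, 71.43), width = 2 · t* · s/√n = 4.06

The 98% CI is wider by 4.06 - 2.85 = 1.21.
Higher confidence requires a wider interval.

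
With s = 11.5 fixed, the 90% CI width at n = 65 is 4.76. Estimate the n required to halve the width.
n ≈ 260

CI width ∝ 1/√n
To reduce width by factor 2, need √n to grow by 2 → need 2² = 4 times as many samples.

Current: n = 65, width = 4.76
New: n = 260, width ≈ 2.35

Width reduced by factor of 4.76/2.35 = 2.03.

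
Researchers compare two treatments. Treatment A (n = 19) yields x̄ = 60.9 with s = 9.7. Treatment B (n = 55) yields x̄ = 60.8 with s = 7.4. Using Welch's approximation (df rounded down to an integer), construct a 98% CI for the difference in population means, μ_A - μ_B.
(-5.96, 6.16)

Difference: x̄₁ - x̄₂ = 0.10
SE = √(s₁²/n₁ + s₂²/n₂) = √(9.7²/19 + 7.4²/55) = 2.4388
df = 25.62 → 25 (Welch–Satterthwaite, rounded down)
t* = 2.485

CI: 0.10 ± 2.485 · 2.4388 = 0.10 ± 6.06 = (-5.96, 6.16)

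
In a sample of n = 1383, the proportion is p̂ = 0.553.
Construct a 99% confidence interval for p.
(0.519, 0.587)

Proportion CI:
SE = √(p̂(1-p̂)/n) = √(0.553 · 0.447 / 1383) = 0.01337

z* = 2.576
Margin = z* · SE = 2.576 · 0.01337 = 0.0344

CI: 0.553 ± 0.0344 = (0.519, 0.587)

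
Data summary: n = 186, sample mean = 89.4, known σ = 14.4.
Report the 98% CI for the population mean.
(86.94, 91.86)

z-interval (σ known):
z* = 2.326 for 98% confidence

Margin of error = z* · σ/√n = 2.326 · 14.4/√186 = 2.46

CI: (89.4 - 2.46, 89.4 + 2.46) = (86.94, 91.86)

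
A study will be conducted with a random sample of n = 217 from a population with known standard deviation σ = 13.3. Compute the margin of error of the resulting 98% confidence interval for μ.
Margin of error = 2.10

Margin of error = z* · σ/√n
= 2.326 · 13.3/√217
= 2.326 · 13.3/14.7309
= 2.10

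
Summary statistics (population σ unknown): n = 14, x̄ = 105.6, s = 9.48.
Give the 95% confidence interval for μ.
(100.13, 111.07)

t-interval (σ unknown):
df = n - 1 = 13
t* = 2.160 for 95% confidence

Margin of error = t* · s/√n = 2.160 · 9.48/√14 = 5.47

CI: (100.13, 111.07)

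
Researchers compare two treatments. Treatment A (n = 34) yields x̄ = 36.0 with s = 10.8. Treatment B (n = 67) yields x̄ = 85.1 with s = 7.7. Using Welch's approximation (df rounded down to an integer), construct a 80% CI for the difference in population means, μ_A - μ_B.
(-51.80, -46.40)

Difference: x̄₁ - x̄₂ = -49.10
SE = √(s₁²/n₁ + s₂²/n₂) = √(10.8²/34 + 7.7²/67) = 2.0774
df = 50.54 → 50 (Welch–Satterthwaite, rounded down)
t* = 1.299

CI: -49.10 ± 1.299 · 2.0774 = -49.10 ± 2.70 = (-51.80, -46.40)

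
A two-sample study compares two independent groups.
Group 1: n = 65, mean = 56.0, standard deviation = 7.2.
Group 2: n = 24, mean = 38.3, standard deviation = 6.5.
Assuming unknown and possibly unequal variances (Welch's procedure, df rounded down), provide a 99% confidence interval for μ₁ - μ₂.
(13.40, 22.00)

Difference: x̄₁ - x̄₂ = 17.70
SE = √(s₁²/n₁ + s₂²/n₂) = √(7.2²/65 + 6.5²/24) = 1.5994
df = 45.22 → 45 (Welch–Satterthwaite, rounded down)
t* = 2.690

CI: 17.70 ± 2.690 · 1.5994 = 17.70 ± 4.30 = (13.40, 22.00)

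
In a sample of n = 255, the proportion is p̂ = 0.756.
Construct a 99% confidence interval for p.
(0.687, 0.825)

Proportion CI:
SE = √(p̂(1-p̂)/n) = √(0.756 · 0.244 / 255) = 0.02690

z* = 2.576
Margin = z* · SE = 2.576 · 0.02690 = 0.0693

CI: 0.756 ± 0.0693 = (0.687, 0.825)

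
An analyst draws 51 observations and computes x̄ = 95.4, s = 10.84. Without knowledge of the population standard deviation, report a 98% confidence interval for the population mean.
(91.75, 99.05)

t-interval (σ unknown):
df = n - 1 = 50
t* = 2.403 for 98% confidence

Margin of error = t* · s/√n = 2.403 · 10.84/√51 = 3.65

CI: (91.75, 99.05)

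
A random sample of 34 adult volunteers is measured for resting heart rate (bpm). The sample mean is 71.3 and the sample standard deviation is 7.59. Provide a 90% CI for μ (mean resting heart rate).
(69.10, 73.50)

t-interval (σ unknown):
df = n - 1 = 33
t* = 1.692 for 90% confidence

Margin of error = t* · s/√n = 1.692 · 7.59/√34 = 2.20

CI: (69.10, 73.50)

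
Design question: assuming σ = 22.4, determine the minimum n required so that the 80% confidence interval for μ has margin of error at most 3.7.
n ≥ 61

For margin E ≤ 3.7:
n ≥ (z* · σ / E)²
n ≥ (1.282 · 22.4 / 3.7)²
n ≥ 60.24

Minimum n = 61 (rounding up)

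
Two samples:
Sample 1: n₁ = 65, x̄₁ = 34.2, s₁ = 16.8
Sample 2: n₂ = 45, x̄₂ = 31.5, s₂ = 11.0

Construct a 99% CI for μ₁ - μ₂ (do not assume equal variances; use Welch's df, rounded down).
(-4.26, 9.66)

Difference: x̄₁ - x̄₂ = 2.70
SE = √(s₁²/n₁ + s₂²/n₂) = √(16.8²/65 + 11.0²/45) = 2.6516
df = 107.72 → 107 (Welch–Satterthwaite, rounded down)
t* = 2.623

CI: 2.70 ± 2.623 · 2.6516 = 2.70 ± 6.96 = (-4.26, 9.66)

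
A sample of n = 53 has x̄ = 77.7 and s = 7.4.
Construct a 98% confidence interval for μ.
(75.26, 80.14)

t-interval (σ unknown):
df = n - 1 = 52
t* = 2.400 for 98% confidence

Margin of error = t* · s/√n = 2.400 · 7.4/√53 = 2.44

CI: (75.26, 80.14)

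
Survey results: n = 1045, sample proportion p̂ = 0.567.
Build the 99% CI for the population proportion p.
(0.528, 0.606)

Proportion CI:
SE = √(p̂(1-p̂)/n) = √(0.567 · 0.433 / 1045) = 0.01533

z* = 2.576
Margin = z* · SE = 2.576 · 0.01533 = 0.0395

CI: 0.567 ± 0.0395 = (0.528, 0.606)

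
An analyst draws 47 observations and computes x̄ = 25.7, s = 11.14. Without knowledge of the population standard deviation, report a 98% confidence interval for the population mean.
(21.78, 29.62)

t-interval (σ unknown):
df = n - 1 = 46
t* = 2.410 for 98% confidence

Margin of error = t* · s/√n = 2.410 · 11.14/√47 = 3.92

CI: (21.78, 29.62)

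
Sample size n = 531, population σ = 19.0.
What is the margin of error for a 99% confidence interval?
Margin of error = 2.12

Margin of error = z* · σ/√n
= 2.576 · 19.0/√531
= 2.576 · 19.0/23.0434
= 2.12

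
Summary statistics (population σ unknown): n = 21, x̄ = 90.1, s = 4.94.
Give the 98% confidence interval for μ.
(87.37, 92.83)

t-interval (σ unknown):
df = n - 1 = 20
t* = 2.528 for 98% confidence

Margin of error = t* · s/√n = 2.528 · 4.94/√21 = 2.73

CI: (87.37, 92.83)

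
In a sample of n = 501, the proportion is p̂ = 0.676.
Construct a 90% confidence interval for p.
(0.642, 0.710)

Proportion CI:
SE = √(p̂(1-p̂)/n) = √(0.676 · 0.324 / 501) = 0.02091

z* = 1.645
Margin = z* · SE = 1.645 · 0.02091 = 0.0344

CI: 0.676 ± 0.0344 = (0.642, 0.710)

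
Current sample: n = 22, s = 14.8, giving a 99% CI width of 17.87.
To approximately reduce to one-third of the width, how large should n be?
n ≈ 198

CI width ∝ 1/√n
To reduce width by factor 3, need √n to grow by 3 → need 3² = 9 times as many samples.

Current: n = 22, width = 17.87
New: n = 198, width ≈ 5.47

Width reduced by factor of 17.87/5.47 = 3.27.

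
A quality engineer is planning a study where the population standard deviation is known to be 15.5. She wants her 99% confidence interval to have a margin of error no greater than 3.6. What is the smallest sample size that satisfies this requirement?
n ≥ 124

For margin E ≤ 3.6:
n ≥ (z* · σ / E)²
n ≥ (2.576 · 15.5 / 3.6)²
n ≥ 123.01

Minimum n = 124 (rounding up)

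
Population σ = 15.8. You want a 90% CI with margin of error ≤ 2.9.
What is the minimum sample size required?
n ≥ 81

For margin E ≤ 2.9:
n ≥ (z* · σ / E)²
n ≥ (1.645 · 15.8 / 2.9)²
n ≥ 80.32

Minimum n = 81 (rounding up)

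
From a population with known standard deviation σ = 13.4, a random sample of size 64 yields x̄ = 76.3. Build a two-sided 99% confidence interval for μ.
(71.99, 80.61)

z-interval (σ known):
z* = 2.576 for 99% confidence

Margin of error = z* · σ/√n = 2.576 · 13.4/√64 = 4.31

CI: (76.3 - 4.31, 76.3 + 4.31) = (71.99, 80.61)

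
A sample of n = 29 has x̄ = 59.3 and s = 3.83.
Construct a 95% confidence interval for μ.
(57.84, 60.76)

t-interval (σ unknown):
df = n - 1 = 28
t* = 2.048 for 95% confidence

Margin of error = t* · s/√n = 2.048 · 3.83/√29 = 1.46

CI: (57.84, 60.76)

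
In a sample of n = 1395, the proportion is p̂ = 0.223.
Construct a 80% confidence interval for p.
(0.209, 0.237)

Proportion CI:
SE = √(p̂(1-p̂)/n) = √(0.223 · 0.777 / 1395) = 0.01114

z* = 1.282
Margin = z* · SE = 1.282 · 0.01114 = 0.0143

CI: 0.223 ± 0.0143 = (0.209, 0.237)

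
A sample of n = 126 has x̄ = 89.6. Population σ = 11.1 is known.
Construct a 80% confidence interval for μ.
(88.33, 90.87)

z-interval (σ known):
z* = 1.282 for 80% confidence

Margin of error = z* · σ/√n = 1.282 · 11.1/√126 = 1.27

CI: (89.6 - 1.27, 89.6 + 1.27) = (88.33, 90.87)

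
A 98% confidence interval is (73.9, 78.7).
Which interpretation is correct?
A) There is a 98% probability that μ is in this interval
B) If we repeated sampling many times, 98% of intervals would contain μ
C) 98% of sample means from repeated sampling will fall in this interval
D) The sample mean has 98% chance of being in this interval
B

A) Wrong — μ is fixed; the randomness lives in the interval, not in μ.
B) Correct — this is the frequentist long-run coverage interpretation.
C) Wrong — coverage applies to intervals containing μ, not to future x̄ values.
D) Wrong — x̄ is observed and sits in the interval by construction.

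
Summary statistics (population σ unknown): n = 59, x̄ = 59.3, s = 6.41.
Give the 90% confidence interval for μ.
(57.90, 60.70)

t-interval (σ unknown):
df = n - 1 = 58
t* = 1.672 for 90% confidence

Margin of error = t* · s/√n = 1.672 · 6.41/√59 = 1.40

CI: (57.90, 60.70)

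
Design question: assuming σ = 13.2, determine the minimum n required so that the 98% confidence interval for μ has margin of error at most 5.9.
n ≥ 28

For margin E ≤ 5.9:
n ≥ (z* · σ / E)²
n ≥ (2.326 · 13.2 / 5.9)²
n ≥ 27.08

Minimum n = 28 (rounding up)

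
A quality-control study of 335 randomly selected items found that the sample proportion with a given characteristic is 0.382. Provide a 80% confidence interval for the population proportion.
(0.348, 0.416)

Proportion CI:
SE = √(p̂(1-p̂)/n) = √(0.382 · 0.618 / 335) = 0.02655

z* = 1.282
Margin = z* · SE = 1.282 · 0.02655 = 0.0340

CI: 0.382 ± 0.0340 = (0.348, 0.416)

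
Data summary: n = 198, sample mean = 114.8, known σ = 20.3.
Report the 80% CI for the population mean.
(112.95, 116.65)

z-interval (σ known):
z* = 1.282 for 80% confidence

Margin of error = z* · σ/√n = 1.282 · 20.3/√198 = 1.85

CI: (114.8 - 1.85, 114.8 + 1.85) = (112.95, 116.65)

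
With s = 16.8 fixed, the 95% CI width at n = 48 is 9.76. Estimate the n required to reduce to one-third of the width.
n ≈ 432

CI width ∝ 1/√n
To reduce width by factor 3, need √n to grow by 3 → need 3² = 9 times as many samples.

Current: n = 48, width = 9.76
New: n = 432, width ≈ 3.18

Width reduced by factor of 9.76/3.18 = 3.07.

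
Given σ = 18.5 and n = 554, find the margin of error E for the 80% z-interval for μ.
Margin of error = 1.01

Margin of error = z* · σ/√n
= 1.282 · 18.5/√554
= 1.282 · 18.5/23.5372
= 1.01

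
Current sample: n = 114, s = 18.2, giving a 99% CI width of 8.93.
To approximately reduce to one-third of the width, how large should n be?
n ≈ 1026

CI width ∝ 1/√n
To reduce width by factor 3, need √n to grow by 3 → need 3² = 9 times as many samples.

Current: n = 114, width = 8.93
New: n = 1026, width ≈ 2.93

Width reduced by factor of 8.93/2.93 = 3.05.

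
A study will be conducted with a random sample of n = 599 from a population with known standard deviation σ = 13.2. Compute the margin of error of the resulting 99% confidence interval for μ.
Margin of error = 1.39

Margin of error = z* · σ/√n
= 2.576 · 13.2/√599
= 2.576 · 13.2/24.4745
= 1.39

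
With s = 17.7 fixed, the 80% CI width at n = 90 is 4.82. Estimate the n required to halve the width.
n ≈ 360

CI width ∝ 1/√n
To reduce width by factor 2, need √n to grow by 2 → need 2² = 4 times as many samples.

Current: n = 90, width = 4.82
New: n = 360, width ≈ 2.40

Width reduced by factor of 4.82/2.40 = 2.01.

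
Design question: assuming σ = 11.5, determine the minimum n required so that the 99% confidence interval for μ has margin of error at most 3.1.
n ≥ 92

For margin E ≤ 3.1:
n ≥ (z* · σ / E)²
n ≥ (2.576 · 11.5 / 3.1)²
n ≥ 91.32

Minimum n = 92 (rounding up)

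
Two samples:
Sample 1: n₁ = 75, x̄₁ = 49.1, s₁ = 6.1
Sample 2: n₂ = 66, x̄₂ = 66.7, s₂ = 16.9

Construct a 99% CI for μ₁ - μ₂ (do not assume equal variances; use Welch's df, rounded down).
(-23.40, -11.80)

Difference: x̄₁ - x̄₂ = -17.60
SE = √(s₁²/n₁ + s₂²/n₂) = √(6.1²/75 + 16.9²/66) = 2.1963
df = 79.84 → 79 (Welch–Satterthwaite, rounded down)
t* = 2.640

CI: -17.60 ± 2.640 · 2.1963 = -17.60 ± 5.80 = (-23.40, -11.80)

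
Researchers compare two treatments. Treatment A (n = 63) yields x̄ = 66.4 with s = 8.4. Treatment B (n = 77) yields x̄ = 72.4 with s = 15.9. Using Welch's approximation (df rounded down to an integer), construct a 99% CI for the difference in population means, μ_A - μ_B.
(-11.49, -0.51)

Difference: x̄₁ - x̄₂ = -6.00
SE = √(s₁²/n₁ + s₂²/n₂) = √(8.4²/63 + 15.9²/77) = 2.0984
df = 119.63 → 119 (Welch–Satterthwaite, rounded down)
t* = 2.618

CI: -6.00 ± 2.618 · 2.0984 = -6.00 ± 5.49 = (-11.49, -0.51)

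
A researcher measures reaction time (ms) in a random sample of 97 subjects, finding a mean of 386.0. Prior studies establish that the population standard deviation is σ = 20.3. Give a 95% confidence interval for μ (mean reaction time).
(381.96, 390.04)

z-interval (σ known):
z* = 1.960 for 95% confidence

Margin of error = z* · σ/√n = 1.960 · 20.3/√97 = 4.04

CI: (386.0 - 4.04, 386.0 + 4.04) = (381.96, 390.04)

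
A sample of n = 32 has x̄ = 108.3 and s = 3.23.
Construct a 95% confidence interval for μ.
(107.14, 109.46)

t-interval (σ unknown):
df = n - 1 = 31
t* = 2.040 for 95% confidence

Margin of error = t* · s/√n = 2.040 · 3.23/√32 = 1.16

CI: (107.14, 109.46)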